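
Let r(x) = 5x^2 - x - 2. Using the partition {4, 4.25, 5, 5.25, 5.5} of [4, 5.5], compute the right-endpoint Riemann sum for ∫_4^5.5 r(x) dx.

178.09375

Subinterval widths: 0.25, 0.75, 0.25, 0.25.
Right endpoints: 4.25, 5, 5.25, 5.5.
r(4.25) = 84.0625, r(5) = 118, r(5.25) = 130.5625, r(5.5) = 143.75.
Sum = Σ Δx_i · r(x_i).
Sum = 178.09375.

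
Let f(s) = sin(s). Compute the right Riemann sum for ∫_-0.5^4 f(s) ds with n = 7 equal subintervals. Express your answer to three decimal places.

Δs = (4 − (-0.5))/7 = 9/14.
Right endpoints: 1/7, 11/14, 10/7, 29/14, 19/7, 47/14, 4.
f(1/7) ≈ 0.142, f(11/14) ≈ 0.707, f(10/7) ≈ 0.990, f(29/14) ≈ 0.877, f(19/7) ≈ 0.414, f(47/14) ≈ -0.214, f(4) ≈ -0.757.
Sum = Δs · [f(1/7) + f(11/14) + f(10/7) + ...].
Sum ≈ 1.389.

1.389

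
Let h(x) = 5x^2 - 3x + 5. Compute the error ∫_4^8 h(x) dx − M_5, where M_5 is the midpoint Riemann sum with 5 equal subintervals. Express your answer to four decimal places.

1.0667

Exact integral: ∫_4^8 h(x) dx ≈ 694.666667.
M_5 = 693.6.
Error ≈ 694.666667 − 693.6 ≈ 1.0667.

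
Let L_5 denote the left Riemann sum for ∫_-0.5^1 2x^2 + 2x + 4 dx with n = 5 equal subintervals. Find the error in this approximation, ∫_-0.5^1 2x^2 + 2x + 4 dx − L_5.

Exact integral: ∫_-0.5^1 f(x) dx = 7.5.
L_5 = 6.87.
Error = 7.5 − 6.87 = 0.63.

0.63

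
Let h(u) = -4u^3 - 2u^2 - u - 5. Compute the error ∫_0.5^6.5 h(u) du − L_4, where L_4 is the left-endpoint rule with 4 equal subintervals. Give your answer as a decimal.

-792

Exact integral: ∫_0.5^6.5 h(u) du = -2019.
L_4 = -1227.
Error = -2019 − (-1227) = -792.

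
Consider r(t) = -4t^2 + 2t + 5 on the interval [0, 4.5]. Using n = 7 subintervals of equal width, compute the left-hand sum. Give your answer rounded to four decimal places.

-56.8469

Δt = (4.5 − 0)/7 = 9/14.
Left endpoints: 0, 9/14, 9/7, 27/14, 18/7, 45/14, 27/7.
r(0) = 5, r(9/14) = 227/49, r(9/7) = 47/49, r(27/14) = -295/49, r(18/7) = -799/49, r(45/14) = -1465/49, r(27/7) = -2293/49.
Sum = Δt · [r(0) + r(9/14) + r(9/7) + ...].
Sum ≈ -56.8469.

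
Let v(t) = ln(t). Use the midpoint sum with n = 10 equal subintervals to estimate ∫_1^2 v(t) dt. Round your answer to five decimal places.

0.38650

Δt = (2 − 1)/10 = 0.1.
Midpoints: 1.05, 1.15, 1.25, 1.35, 1.45, 1.55, 1.65, 1.75, 1.85, 1.95.
v(1.05) ≈ 0.04879, v(1.15) ≈ 0.13976, v(1.25) ≈ 0.22314, v(1.35) ≈ 0.30010, v(1.45) ≈ 0.37156, v(1.55) ≈ 0.43825, v(1.65) ≈ 0.50078, v(1.75) ≈ 0.55962, v(1.85) ≈ 0.61519, v(1.95) ≈ 0.66783.
Sum = Δt · [v(1.05) + v(1.15) + v(1.25) + ...].
Sum ≈ 0.38650.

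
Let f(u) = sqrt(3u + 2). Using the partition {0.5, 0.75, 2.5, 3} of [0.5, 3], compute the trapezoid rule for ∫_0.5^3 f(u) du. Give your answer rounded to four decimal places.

Subinterval widths: 0.25, 1.75, 0.5.
f(0.5) ≈ 1.8708, f(0.75) ≈ 2.0616, f(2.5) ≈ 3.0822, f(3) ≈ 3.3166.
On each subinterval the trapezoid contributes (Δu_i/2)·[f(u_{i-1}) + f(u_i)].
Sum ≈ 6.5920.

6.5920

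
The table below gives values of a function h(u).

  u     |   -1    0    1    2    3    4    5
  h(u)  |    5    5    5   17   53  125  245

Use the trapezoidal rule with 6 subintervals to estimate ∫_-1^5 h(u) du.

Δu = 1.
T_6 = (1/2)·[5 + 2·5 + 2·5 + 2·17 + 2·53 + 2·125 + 245] = 330.

330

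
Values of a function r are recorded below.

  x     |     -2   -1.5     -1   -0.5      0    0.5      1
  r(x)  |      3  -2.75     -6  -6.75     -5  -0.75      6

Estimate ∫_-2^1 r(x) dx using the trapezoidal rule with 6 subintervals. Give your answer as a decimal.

-8.375

Δx = 0.5.
T_6 = (0.5/2)·[3 + 2·(-2.75) + 2·(-6) + 2·(-6.75) + 2·(-5) + 2·(-0.75) + 6] = -8.375.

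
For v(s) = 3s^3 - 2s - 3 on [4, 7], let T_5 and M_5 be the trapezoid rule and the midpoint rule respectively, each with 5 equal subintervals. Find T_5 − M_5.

T_5 = 1575.66.
M_5 = 1562.295.
T_5 − M_5 = 13.365.

13.365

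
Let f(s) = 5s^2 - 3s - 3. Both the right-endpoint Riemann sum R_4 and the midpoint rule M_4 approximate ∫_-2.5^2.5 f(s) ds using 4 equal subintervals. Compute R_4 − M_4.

0.390625

R_4 = 34.21875.
M_4 = 33.828125.
R_4 − M_4 = 0.390625.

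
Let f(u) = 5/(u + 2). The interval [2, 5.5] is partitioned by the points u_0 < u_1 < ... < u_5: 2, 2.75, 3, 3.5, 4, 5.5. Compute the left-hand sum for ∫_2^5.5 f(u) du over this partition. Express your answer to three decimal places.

3.405

Subinterval widths: 0.75, 0.25, 0.5, 0.5, 1.5.
Left endpoints: 2, 2.75, 3, 3.5, 4.
f(2) = 1.25, f(2.75) = 20/19, f(3) = 1, f(3.5) = 10/11, f(4) = 5/6.
Sum = Σ Δu_i · f(u_i).
Sum ≈ 3.405.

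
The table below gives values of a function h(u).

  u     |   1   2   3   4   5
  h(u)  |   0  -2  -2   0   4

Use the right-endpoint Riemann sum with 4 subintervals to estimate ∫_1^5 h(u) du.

Δu = 1.
Sum = 1·[(-2) + (-2) + 0 + 4] = 0.

0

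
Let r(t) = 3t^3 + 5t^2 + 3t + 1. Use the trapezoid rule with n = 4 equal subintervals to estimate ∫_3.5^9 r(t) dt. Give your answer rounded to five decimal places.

6166.52051

Δt = (9 − 3.5)/4 = 1.375.
r(3.5) = 201.375, r(4.875) = 246797/512, r(6.25) = 947.484375, r(7.625) = 842007/512, r(9) = 2620.
T_4 = (Δt/2)·[r(t_0) + 2r(t_1) + 2r(t_2) + 2r(t_3) + r(t_4)].
Sum ≈ 6166.52051.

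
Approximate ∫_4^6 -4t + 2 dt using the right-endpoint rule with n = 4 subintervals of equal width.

-38

Δt = (6 − 4)/4 = 0.5.
Right endpoints: 4.5, 5, 5.5, 6.
f(4.5) = -16, f(5) = -18, f(5.5) = -20, f(6) = -22.
Sum = Δt · [f(4.5) + f(5) + f(5.5) + f(6)].
Sum = -38.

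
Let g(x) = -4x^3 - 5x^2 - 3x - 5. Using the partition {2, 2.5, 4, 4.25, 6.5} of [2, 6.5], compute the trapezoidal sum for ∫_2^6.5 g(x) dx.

Subinterval widths: 0.5, 1.5, 0.25, 2.25.
g(2) = -63, g(2.5) = -106.25, g(4) = -353, g(4.25) = -415.125, g(6.5) = -1334.25.
On each subinterval the trapezoid contributes (Δx_i/2)·[g(x_{i-1}) + g(x_i)].
Sum = -2450.8125.

-2450.8125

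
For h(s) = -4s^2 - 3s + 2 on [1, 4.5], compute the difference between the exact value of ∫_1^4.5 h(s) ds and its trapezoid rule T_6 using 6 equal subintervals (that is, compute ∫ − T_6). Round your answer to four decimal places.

Exact integral: ∫_1^4.5 h(s) ds ≈ -142.041667.
T_6 ≈ -142.835648.
Error ≈ -142.041667 − (-142.835648) ≈ 0.7940.

0.7940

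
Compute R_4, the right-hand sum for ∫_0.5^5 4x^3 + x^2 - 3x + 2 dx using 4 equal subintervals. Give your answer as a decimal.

Δx = (5 − 0.5)/4 = 1.125.
Right endpoints: 1.625, 2.75, 3.875, 5.
f(1.625) = 16.9296875, f(2.75) = 84.5, f(3.875) = 238.1328125, f(5) = 512.
Sum = Δx · [f(1.625) + f(2.75) + f(3.875) + f(5)].
Sum = 958.0078125.

958.0078125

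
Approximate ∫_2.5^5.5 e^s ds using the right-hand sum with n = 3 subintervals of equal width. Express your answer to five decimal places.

Δs = (5.5 − 2.5)/3 = 1.
Right endpoints: 3.5, 4.5, 5.5.
f(3.5) ≈ 33.11545, f(4.5) ≈ 90.01713, f(5.5) ≈ 244.69193.
Sum = Δs · [f(3.5) + f(4.5) + f(5.5)].
Sum ≈ 367.82452.

367.82452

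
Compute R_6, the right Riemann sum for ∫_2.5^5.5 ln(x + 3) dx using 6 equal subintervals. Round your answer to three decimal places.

5.922

Δx = (5.5 − 2.5)/6 = 0.5.
Right endpoints: 3, 3.5, 4, 4.5, 5, 5.5.
f(3) ≈ 1.792, f(3.5) ≈ 1.872, f(4) ≈ 1.946, f(4.5) ≈ 2.015, f(5) ≈ 2.079, f(5.5) ≈ 2.140.
Sum = Δx · [f(3) + f(3.5) + f(4) + ...].
Sum ≈ 5.922.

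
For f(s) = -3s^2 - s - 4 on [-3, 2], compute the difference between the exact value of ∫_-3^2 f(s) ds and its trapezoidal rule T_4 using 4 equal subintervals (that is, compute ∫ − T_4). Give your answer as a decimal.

3.90625

Exact integral: ∫_-3^2 f(s) ds = -52.5.
T_4 = -56.40625.
Error = -52.5 − (-56.40625) = 3.90625.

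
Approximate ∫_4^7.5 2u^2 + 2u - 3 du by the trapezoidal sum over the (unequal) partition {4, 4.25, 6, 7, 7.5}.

Subinterval widths: 0.25, 1.75, 1, 0.5.
f(4) = 37, f(4.25) = 41.625, f(6) = 81, f(7) = 109, f(7.5) = 124.5.
On each subinterval the trapezoid contributes (Δu_i/2)·[f(u_{i-1}) + f(u_i)].
Sum = 270.5.

270.5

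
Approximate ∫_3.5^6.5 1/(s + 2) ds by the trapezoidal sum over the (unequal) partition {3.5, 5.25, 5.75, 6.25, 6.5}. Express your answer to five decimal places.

0.43894

Subinterval widths: 1.75, 0.5, 0.5, 0.25.
f(3.5) = 2/11, f(5.25) = 4/29, f(5.75) = 4/31, f(6.25) = 4/33, f(6.5) = 2/17.
On each subinterval the trapezoid contributes (Δs_i/2)·[f(s_{i-1}) + f(s_i)].
Sum ≈ 0.43894.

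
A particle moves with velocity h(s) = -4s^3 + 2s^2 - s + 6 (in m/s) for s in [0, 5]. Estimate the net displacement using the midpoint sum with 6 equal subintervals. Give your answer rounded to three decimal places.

Δs = (5 − 0)/6 = 5/6.
Midpoints: 5/12, 1.25, 25/12, 35/12, 3.75, 55/12.
h(5/12) = 2437/432, h(1.25) = 0.0625, h(25/12) = -10183/432, h(35/12) = -34193/432, h(3.75) = -180.5625, h(55/12) = -147613/432.
Sum = Δs · [h(5/12) + h(1.25) + h(25/12) + ...].
Sum ≈ -516.065.

-516.065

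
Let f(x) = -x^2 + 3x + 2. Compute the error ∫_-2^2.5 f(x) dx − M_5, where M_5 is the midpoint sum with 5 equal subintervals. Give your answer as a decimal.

-0.30375

Exact integral: ∫_-2^2.5 f(x) dx = 4.5.
M_5 = 4.80375.
Error = 4.5 − 4.80375 = -0.30375.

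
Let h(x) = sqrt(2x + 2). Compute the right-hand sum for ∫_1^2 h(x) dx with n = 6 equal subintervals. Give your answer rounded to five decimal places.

Δx = (2 − 1)/6 = 1/6.
Right endpoints: 7/6, 4/3, 1.5, 5/3, 11/6, 2.
h(7/6) ≈ 2.08167, h(4/3) ≈ 2.16025, h(1.5) ≈ 2.23607, h(5/3) ≈ 2.30940, h(11/6) ≈ 2.38048, h(2) ≈ 2.44949.
Sum = Δx · [h(7/6) + h(4/3) + h(1.5) + ...].
Sum ≈ 2.26956.

2.26956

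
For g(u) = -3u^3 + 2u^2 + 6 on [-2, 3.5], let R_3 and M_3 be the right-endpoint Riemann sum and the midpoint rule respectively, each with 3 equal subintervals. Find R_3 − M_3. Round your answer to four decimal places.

R_3 ≈ -173.046296.
M_3 ≈ -26.312789.
R_3 − M_3 ≈ -146.7335.

-146.7335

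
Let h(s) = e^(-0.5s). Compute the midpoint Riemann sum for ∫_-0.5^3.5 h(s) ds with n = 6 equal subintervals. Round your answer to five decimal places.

2.21026

Δs = (3.5 − (-0.5))/6 = 2/3.
Midpoints: -1/6, 0.5, 7/6, 11/6, 2.5, 19/6.
h(-1/6) ≈ 1.08690, h(0.5) ≈ 0.77880, h(7/6) ≈ 0.55804, h(11/6) ≈ 0.39985, h(2.5) ≈ 0.28650, h(19/6) ≈ 0.20529.
Sum = Δs · [h(-1/6) + h(0.5) + h(7/6) + ...].
Sum ≈ 2.21026.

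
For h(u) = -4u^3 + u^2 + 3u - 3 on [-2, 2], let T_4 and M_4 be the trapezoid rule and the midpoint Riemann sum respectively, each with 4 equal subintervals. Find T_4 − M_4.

1

T_4 = -6.
M_4 = -7.
T_4 − M_4 = 1.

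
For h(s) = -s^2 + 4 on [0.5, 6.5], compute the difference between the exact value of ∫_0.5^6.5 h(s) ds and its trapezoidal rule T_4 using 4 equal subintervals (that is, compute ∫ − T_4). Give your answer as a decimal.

Exact integral: ∫_0.5^6.5 h(s) ds = -67.5.
T_4 = -69.75.
Error = -67.5 − (-69.75) = 2.25.

2.25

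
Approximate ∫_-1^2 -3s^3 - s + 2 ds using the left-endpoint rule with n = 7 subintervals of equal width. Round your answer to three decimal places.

Δs = (2 − (-1))/7 = 3/7.
Left endpoints: -1, -4/7, -1/7, 2/7, 5/7, 8/7, 11/7.
f(-1) = 6, f(-4/7) = 1074/343, f(-1/7) = 738/343, f(2/7) = 564/343, f(5/7) = 66/343, f(8/7) = -1242/343, f(11/7) = -3846/343.
Sum = Δs · [f(-1) + f(-4/7) + f(-1/7) + ...].
Sum ≈ -0.735.

-0.735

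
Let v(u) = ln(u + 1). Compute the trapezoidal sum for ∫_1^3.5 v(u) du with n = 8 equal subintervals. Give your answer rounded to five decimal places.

2.87980

Δu = (3.5 − 1)/8 = 0.3125.
v(1) ≈ 0.69315, v(1.3125) ≈ 0.83833, v(1.625) ≈ 0.96508, v(1.9375) ≈ 1.07756, v(2.25) ≈ 1.17865, v(2.5625) ≈ 1.27046, v(2.875) ≈ 1.35455, v(3.1875) ≈ 1.43210, v(3.5) ≈ 1.50408.
T_8 = (Δu/2)·[v(u_0) + 2v(u_1) + ... + 2v(u_{7}) + v(u_8)].
Sum ≈ 2.87980.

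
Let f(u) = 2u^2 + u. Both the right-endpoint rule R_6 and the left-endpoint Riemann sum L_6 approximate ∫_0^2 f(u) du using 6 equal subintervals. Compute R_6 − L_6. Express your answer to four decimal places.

3.3333

R_6 ≈ 9.074074.
L_6 ≈ 5.740741.
R_6 − L_6 ≈ 3.3333.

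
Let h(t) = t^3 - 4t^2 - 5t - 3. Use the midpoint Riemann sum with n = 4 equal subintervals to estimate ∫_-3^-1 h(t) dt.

-40.25

Δt = (-1 − (-3))/4 = 0.5.
Midpoints: -2.75, -2.25, -1.75, -1.25.
h(-2.75) = -40.296875, h(-2.25) = -23.390625, h(-1.75) = -11.859375, h(-1.25) = -4.953125.
Sum = Δt · [h(-2.75) + h(-2.25) + h(-1.75) + h(-1.25)].
Sum = -40.25.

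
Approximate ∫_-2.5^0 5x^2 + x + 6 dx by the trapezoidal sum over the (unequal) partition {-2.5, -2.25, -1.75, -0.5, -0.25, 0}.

39.6875

Subinterval widths: 0.25, 0.5, 1.25, 0.25, 0.25.
f(-2.5) = 34.75, f(-2.25) = 29.0625, f(-1.75) = 19.5625, f(-0.5) = 6.75, f(-0.25) = 6.0625, f(0) = 6.
On each subinterval the trapezoid contributes (Δx_i/2)·[f(x_{i-1}) + f(x_i)].
Sum = 39.6875.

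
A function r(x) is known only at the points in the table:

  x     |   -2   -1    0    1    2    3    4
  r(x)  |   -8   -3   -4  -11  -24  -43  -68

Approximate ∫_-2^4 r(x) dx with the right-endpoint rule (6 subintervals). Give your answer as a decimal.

-153

Δx = 1.
Sum = 1·[(-3) + (-4) + (-11) + (-24) + (-43) + (-68)] = -153.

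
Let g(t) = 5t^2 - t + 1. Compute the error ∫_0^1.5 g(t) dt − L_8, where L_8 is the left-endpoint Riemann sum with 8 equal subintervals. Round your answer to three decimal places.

Exact integral: ∫_0^1.5 g(t) dt = 6.
L_8 ≈ 5.12988.
Error ≈ 6 − 5.12988 ≈ 0.870.

0.870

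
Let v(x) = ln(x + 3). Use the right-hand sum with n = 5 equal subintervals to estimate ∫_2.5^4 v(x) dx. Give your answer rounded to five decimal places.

2.78114

Δx = (4 − 2.5)/5 = 0.3.
Right endpoints: 2.8, 3.1, 3.4, 3.7, 4.
v(2.8) ≈ 1.75786, v(3.1) ≈ 1.80829, v(3.4) ≈ 1.85630, v(3.7) ≈ 1.90211, v(4) ≈ 1.94591.
Sum = Δx · [v(2.8) + v(3.1) + v(3.4) + v(3.7) + v(4)].
Sum ≈ 2.78114.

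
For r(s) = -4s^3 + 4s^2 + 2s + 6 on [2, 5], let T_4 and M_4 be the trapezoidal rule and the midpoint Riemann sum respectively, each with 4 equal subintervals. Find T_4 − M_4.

-16.03125

T_4 = -424.6875.
M_4 = -408.65625.
T_4 − M_4 = -16.03125.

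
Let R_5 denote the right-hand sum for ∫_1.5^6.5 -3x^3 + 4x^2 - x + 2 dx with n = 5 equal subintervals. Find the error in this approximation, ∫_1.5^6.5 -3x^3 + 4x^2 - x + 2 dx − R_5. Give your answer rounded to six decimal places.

Exact integral: ∫_1.5^6.5 f(x) dx ≈ -983.33333333.
R_5 = -1339.375.
Error ≈ -983.33333333 − (-1339.375) ≈ 356.041667.

356.041667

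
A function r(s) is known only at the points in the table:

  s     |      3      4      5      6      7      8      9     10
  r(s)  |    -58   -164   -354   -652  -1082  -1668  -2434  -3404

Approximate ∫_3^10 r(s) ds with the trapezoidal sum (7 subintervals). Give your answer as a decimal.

Δs = 1.
T_7 = (1/2)·[(-58) + 2·(-164) + 2·(-354) + 2·(-652) + 2·(-1082) + 2·(-1668) + 2·(-2434) + (-3404)] = -8085.

-8085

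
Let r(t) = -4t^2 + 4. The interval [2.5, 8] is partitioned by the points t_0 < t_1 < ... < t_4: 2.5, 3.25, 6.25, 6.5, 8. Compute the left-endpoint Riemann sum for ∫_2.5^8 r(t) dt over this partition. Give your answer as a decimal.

Subinterval widths: 0.75, 3, 0.25, 1.5.
Left endpoints: 2.5, 3.25, 6.25, 6.5.
r(2.5) = -21, r(3.25) = -38.25, r(6.25) = -152.25, r(6.5) = -165.
Sum = Σ Δt_i · r(t_i).
Sum = -416.0625.

-416.0625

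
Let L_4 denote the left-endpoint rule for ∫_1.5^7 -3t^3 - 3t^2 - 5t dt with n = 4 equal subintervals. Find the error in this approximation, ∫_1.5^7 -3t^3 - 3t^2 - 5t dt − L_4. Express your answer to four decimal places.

Exact integral: ∫_1.5^7 f(t) dt = -2253.453125.
L_4 ≈ -1509.137695.
Error ≈ -2253.453125 − (-1509.137695) ≈ -744.3154.

-744.3154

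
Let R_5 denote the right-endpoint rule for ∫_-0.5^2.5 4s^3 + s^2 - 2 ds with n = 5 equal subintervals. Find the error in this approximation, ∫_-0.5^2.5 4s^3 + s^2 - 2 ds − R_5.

Exact integral: ∫_-0.5^2.5 f(s) ds = 38.25.
R_5 = 61.29.
Error = 38.25 − 61.29 = -23.04.

-23.04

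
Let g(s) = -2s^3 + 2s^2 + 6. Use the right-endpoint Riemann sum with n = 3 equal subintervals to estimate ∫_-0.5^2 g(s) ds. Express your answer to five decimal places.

Δs = (2 − (-0.5))/3 = 5/6.
Right endpoints: 1/3, 7/6, 2.
g(1/3) = 166/27, g(7/6) = 599/108, g(2) = -2.
Sum = Δs · [g(1/3) + g(7/6) + g(2)].
Sum ≈ 8.07870.

8.07870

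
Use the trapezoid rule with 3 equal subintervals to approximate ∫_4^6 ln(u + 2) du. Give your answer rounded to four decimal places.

Δu = (6 − 4)/3 = 2/3.
f(4) ≈ 1.7918, f(14/3) ≈ 1.8971, f(16/3) ≈ 1.9924, f(6) ≈ 2.0794.
T_3 = (Δu/2)·[f(u_0) + 2f(u_1) + 2f(u_2) + f(u_3)].
Sum ≈ 3.8834.

3.8834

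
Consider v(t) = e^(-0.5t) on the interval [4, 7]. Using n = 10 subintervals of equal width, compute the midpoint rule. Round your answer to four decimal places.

Δt = (7 − 4)/10 = 0.3.
Midpoints: 4.15, 4.45, 4.75, 5.05, 5.35, 5.65, 5.95, 6.25, 6.55, 6.85.
v(4.15) ≈ 0.1256, v(4.45) ≈ 0.1081, v(4.75) ≈ 0.0930, v(5.05) ≈ 0.0801, v(5.35) ≈ 0.0689, v(5.65) ≈ 0.0593, v(5.95) ≈ 0.0510, v(6.25) ≈ 0.0439, v(6.55) ≈ 0.0378, v(6.85) ≈ 0.0325.
Sum = Δt · [v(4.15) + v(4.45) + v(4.75) + ...].
Sum ≈ 0.2101.

0.2101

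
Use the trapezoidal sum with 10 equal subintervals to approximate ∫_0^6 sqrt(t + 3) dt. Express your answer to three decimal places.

Δt = (6 − 0)/10 = 0.6.
f(0) ≈ 1.732, f(0.6) ≈ 1.897, f(1.2) ≈ 2.049, f(1.8) ≈ 2.191, f(2.4) ≈ 2.324, f(3) ≈ 2.449, f(3.6) ≈ 2.569, f(4.2) ≈ 2.683, f(4.8) ≈ 2.793, f(5.4) ≈ 2.898, f(6) ≈ 3.000.
T_10 = (Δt/2)·[f(t_0) + 2f(t_1) + ... + 2f(t_{9}) + f(t_10)].
Sum ≈ 14.532.

14.532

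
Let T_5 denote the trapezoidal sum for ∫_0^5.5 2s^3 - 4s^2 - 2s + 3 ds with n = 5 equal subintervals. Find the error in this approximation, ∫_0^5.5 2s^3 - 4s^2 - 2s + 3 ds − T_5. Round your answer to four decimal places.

-13.8646

Exact integral: ∫_0^5.5 f(s) ds ≈ 221.947917.
T_5 = 235.8125.
Error ≈ 221.947917 − 235.8125 ≈ -13.8646.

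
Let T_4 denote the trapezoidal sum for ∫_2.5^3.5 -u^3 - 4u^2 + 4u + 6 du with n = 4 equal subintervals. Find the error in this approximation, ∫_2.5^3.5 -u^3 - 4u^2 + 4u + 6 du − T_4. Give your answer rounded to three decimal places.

0.135

Exact integral: ∫_2.5^3.5 f(u) du ≈ -46.08333.
T_4 = -46.21875.
Error ≈ -46.08333 − (-46.21875) ≈ 0.135.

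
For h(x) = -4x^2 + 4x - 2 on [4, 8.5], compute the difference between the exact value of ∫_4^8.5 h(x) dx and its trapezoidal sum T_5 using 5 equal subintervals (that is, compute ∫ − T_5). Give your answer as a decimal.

2.43

Exact integral: ∫_4^8.5 h(x) dx = -630.
T_5 = -632.43.
Error = -630 − (-632.43) = 2.43.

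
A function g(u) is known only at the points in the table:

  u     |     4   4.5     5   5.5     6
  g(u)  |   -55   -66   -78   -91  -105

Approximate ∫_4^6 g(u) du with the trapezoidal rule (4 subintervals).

-157.5

Δu = 0.5.
T_4 = (0.5/2)·[(-55) + 2·(-66) + 2·(-78) + 2·(-91) + (-105)] = -157.5.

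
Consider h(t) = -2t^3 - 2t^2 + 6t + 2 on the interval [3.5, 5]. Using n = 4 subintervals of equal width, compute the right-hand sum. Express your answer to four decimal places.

Δt = (5 − 3.5)/4 = 0.375.
Right endpoints: 3.875, 4.25, 4.625, 5.
h(3.875) = -121.15234375, h(4.25) = -162.15625, h(4.625) = -210.89453125, h(5) = -268.
Sum = Δt · [h(3.875) + h(4.25) + h(4.625) + h(5)].
Sum ≈ -285.8262.

-285.8262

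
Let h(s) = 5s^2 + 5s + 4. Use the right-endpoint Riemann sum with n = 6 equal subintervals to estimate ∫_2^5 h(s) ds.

Δs = (5 − 2)/6 = 0.5.
Right endpoints: 2.5, 3, 3.5, 4, 4.5, 5.
h(2.5) = 47.75, h(3) = 64, h(3.5) = 82.75, h(4) = 104, h(4.5) = 127.75, h(5) = 154.
Sum = Δs · [h(2.5) + h(3) + h(3.5) + ...].
Sum = 290.125.

290.125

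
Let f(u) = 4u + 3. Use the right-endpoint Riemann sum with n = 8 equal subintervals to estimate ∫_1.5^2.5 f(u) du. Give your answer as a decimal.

11.25

Δu = (2.5 − 1.5)/8 = 0.125.
Right endpoints: 1.625, 1.75, 1.875, 2, 2.125, 2.25, 2.375, 2.5.
f(1.625) = 9.5, f(1.75) = 10, f(1.875) = 10.5, f(2) = 11, f(2.125) = 11.5, f(2.25) = 12, f(2.375) = 12.5, f(2.5) = 13.
Sum = Δu · [f(1.625) + f(1.75) + f(1.875) + ...].
Sum = 11.25.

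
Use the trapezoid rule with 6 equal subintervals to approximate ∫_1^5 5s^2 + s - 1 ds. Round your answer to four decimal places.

Δs = (5 − 1)/6 = 2/3.
f(1) = 5, f(5/3) = 131/9, f(7/3) = 257/9, f(3) = 47, f(11/3) = 629/9, f(13/3) = 875/9, f(5) = 129.
T_6 = (Δs/2)·[f(s_0) + 2f(s_1) + ... + 2f(s_{5}) + f(s_6)].
Sum ≈ 216.1481.

216.1481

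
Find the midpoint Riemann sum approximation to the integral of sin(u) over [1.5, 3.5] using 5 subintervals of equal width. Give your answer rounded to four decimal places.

1.0139

Δu = (3.5 − 1.5)/5 = 0.4.
Midpoints: 1.7, 2.1, 2.5, 2.9, 3.3.
f(1.7) ≈ 0.9917, f(2.1) ≈ 0.8632, f(2.5) ≈ 0.5985, f(2.9) ≈ 0.2392, f(3.3) ≈ -0.1577.
Sum = Δu · [f(1.7) + f(2.1) + f(2.5) + f(2.9) + f(3.3)].
Sum ≈ 1.0139.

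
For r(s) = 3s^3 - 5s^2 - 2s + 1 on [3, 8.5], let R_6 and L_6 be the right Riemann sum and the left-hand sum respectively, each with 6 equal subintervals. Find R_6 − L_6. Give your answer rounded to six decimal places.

R_6 ≈ 3511.32190394.
L_6 ≈ 2196.70732060.
R_6 − L_6 ≈ 1314.614583.

1314.614583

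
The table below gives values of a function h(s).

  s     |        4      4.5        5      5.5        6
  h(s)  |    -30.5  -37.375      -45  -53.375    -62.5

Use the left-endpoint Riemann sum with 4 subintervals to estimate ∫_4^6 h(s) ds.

-83.125

Δs = 0.5.
Sum = 0.5·[(-30.5) + (-37.375) + (-45) + (-53.375)] = -83.125.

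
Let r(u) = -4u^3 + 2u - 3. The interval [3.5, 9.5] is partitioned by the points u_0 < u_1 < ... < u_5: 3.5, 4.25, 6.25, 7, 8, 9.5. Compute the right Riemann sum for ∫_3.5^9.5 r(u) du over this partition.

-10336.296875

Subinterval widths: 0.75, 2, 0.75, 1, 1.5.
Right endpoints: 4.25, 6.25, 7, 8, 9.5.
r(4.25) = -301.5625, r(6.25) = -967.0625, r(7) = -1361, r(8) = -2035, r(9.5) = -3413.5.
Sum = Σ Δu_i · r(u_i).
Sum = -10336.296875.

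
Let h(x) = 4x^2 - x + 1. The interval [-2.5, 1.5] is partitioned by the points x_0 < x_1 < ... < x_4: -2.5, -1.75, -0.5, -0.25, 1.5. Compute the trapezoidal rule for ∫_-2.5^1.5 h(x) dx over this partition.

Subinterval widths: 0.75, 1.25, 0.25, 1.75.
h(-2.5) = 28.5, h(-1.75) = 15, h(-0.5) = 2.5, h(-0.25) = 1.5, h(1.5) = 8.5.
On each subinterval the trapezoid contributes (Δx_i/2)·[h(x_{i-1}) + h(x_i)].
Sum = 36.5.

36.5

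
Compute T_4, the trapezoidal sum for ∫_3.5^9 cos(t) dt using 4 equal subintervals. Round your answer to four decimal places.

0.6387

Δt = (9 − 3.5)/4 = 1.375.
f(3.5) ≈ -0.9365, f(4.875) ≈ 0.1619, f(6.25) ≈ 0.9994, f(7.625) ≈ 0.2270, f(9) ≈ -0.9111.
T_4 = (Δt/2)·[f(t_0) + 2f(t_1) + 2f(t_2) + 2f(t_3) + f(t_4)].
Sum ≈ 0.6387.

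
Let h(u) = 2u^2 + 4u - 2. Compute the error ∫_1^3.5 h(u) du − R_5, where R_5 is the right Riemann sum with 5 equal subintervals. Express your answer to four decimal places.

Exact integral: ∫_1^3.5 h(u) du ≈ 45.416667.
R_5 = 53.75.
Error ≈ 45.416667 − 53.75 ≈ -8.3333.

-8.3333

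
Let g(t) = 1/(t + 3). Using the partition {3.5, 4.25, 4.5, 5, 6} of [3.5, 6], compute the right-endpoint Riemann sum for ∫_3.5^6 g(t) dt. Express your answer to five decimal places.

0.31039

Subinterval widths: 0.75, 0.25, 0.5, 1.
Right endpoints: 4.25, 4.5, 5, 6.
g(4.25) = 4/29, g(4.5) = 2/15, g(5) = 0.125, g(6) = 1/9.
Sum = Σ Δt_i · g(t_i).
Sum ≈ 0.31039.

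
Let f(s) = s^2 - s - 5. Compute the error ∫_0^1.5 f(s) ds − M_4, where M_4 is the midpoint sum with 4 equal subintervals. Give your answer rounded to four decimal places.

0.0176

Exact integral: ∫_0^1.5 f(s) ds = -7.5.
M_4 ≈ -7.517578.
Error ≈ -7.5 − (-7.517578) ≈ 0.0176.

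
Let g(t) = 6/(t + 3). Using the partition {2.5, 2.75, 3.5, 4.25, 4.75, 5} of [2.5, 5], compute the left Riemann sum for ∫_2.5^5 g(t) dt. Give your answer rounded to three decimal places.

Subinterval widths: 0.25, 0.75, 0.75, 0.5, 0.25.
Left endpoints: 2.5, 2.75, 3.5, 4.25, 4.75.
g(2.5) = 12/11, g(2.75) = 24/23, g(3.5) = 12/13, g(4.25) = 24/29, g(4.75) = 24/31.
Sum = Σ Δt_i · g(t_i).
Sum ≈ 2.355.

2.355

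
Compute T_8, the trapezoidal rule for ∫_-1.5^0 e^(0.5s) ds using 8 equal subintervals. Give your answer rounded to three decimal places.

Δs = (0 − (-1.5))/8 = 0.1875.
f(-1.5) ≈ 0.472, f(-1.3125) ≈ 0.519, f(-1.125) ≈ 0.570, f(-0.9375) ≈ 0.626, f(-0.75) ≈ 0.687, f(-0.5625) ≈ 0.755, f(-0.375) ≈ 0.829, f(-0.1875) ≈ 0.911, f(0) ≈ 1.000.
T_8 = (Δs/2)·[f(s_0) + 2f(s_1) + ... + 2f(s_{7}) + f(s_8)].
Sum ≈ 1.056.

1.056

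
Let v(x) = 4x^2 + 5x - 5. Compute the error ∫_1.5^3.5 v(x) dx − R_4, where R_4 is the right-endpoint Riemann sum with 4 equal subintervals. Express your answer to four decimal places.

Exact integral: ∫_1.5^3.5 v(x) dx ≈ 67.666667.
R_4 = 80.5.
Error ≈ 67.666667 − 80.5 ≈ -12.8333.

-12.8333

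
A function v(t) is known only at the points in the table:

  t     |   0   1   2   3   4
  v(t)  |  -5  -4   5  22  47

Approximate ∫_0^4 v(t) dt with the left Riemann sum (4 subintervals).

18

Δt = 1.
Sum = 1·[(-5) + (-4) + 5 + 22] = 18.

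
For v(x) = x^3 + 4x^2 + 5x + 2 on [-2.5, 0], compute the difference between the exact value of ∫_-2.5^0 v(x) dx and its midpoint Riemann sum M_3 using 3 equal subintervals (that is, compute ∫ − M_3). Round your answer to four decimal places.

Exact integral: ∫_-2.5^0 v(x) dx ≈ 0.442708.
M_3 ≈ 0.406539.
Error ≈ 0.442708 − 0.406539 ≈ 0.0362.

0.0362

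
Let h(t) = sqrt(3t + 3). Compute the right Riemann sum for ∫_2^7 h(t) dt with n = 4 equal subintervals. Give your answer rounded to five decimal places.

Δt = (7 − 2)/4 = 1.25.
Right endpoints: 3.25, 4.5, 5.75, 7.
h(3.25) ≈ 3.57071, h(4.5) ≈ 4.06202, h(5.75) ≈ 4.50000, h(7) ≈ 4.89898.
Sum = Δt · [h(3.25) + h(4.5) + h(5.75) + h(7)].
Sum ≈ 21.28964.

21.28964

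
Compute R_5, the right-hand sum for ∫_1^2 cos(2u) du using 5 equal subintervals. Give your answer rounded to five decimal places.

-0.84566

Δu = (2 − 1)/5 = 0.2.
Right endpoints: 1.2, 1.4, 1.6, 1.8, 2.
f(1.2) ≈ -0.73739, f(1.4) ≈ -0.94222, f(1.6) ≈ -0.99829, f(1.8) ≈ -0.89676, f(2) ≈ -0.65364.
Sum = Δu · [f(1.2) + f(1.4) + f(1.6) + f(1.8) + f(2)].
Sum ≈ -0.84566.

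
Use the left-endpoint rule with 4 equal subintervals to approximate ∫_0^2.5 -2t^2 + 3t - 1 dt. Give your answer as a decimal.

Δt = (2.5 − 0)/4 = 0.625.
Left endpoints: 0, 0.625, 1.25, 1.875.
f(0) = -1, f(0.625) = 0.09375, f(1.25) = -0.375, f(1.875) = -2.40625.
Sum = Δt · [f(0) + f(0.625) + f(1.25) + f(1.875)].
Sum = -2.3046875.

-2.3046875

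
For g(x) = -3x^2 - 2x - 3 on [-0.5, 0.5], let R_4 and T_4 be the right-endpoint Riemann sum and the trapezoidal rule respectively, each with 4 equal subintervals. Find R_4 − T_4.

R_4 = -3.53125.
T_4 = -3.28125.
R_4 − T_4 = -0.25.

-0.25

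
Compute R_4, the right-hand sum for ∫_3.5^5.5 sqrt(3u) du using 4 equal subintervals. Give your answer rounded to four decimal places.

7.5367

Δu = (5.5 − 3.5)/4 = 0.5.
Right endpoints: 4, 4.5, 5, 5.5.
f(4) ≈ 3.4641, f(4.5) ≈ 3.6742, f(5) ≈ 3.8730, f(5.5) ≈ 4.0620.
Sum = Δu · [f(4) + f(4.5) + f(5) + f(5.5)].
Sum ≈ 7.5367.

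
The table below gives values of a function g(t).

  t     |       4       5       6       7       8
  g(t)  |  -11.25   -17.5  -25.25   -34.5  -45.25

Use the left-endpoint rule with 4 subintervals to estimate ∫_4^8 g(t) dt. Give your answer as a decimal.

-88.5

Δt = 1.
Sum = 1·[(-11.25) + (-17.5) + (-25.25) + (-34.5)] = -88.5.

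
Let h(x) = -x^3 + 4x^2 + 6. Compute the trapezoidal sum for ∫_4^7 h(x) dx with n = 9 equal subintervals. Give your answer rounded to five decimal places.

-146.94444

Δx = (7 − 4)/9 = 1/3.
h(4) = 6, h(13/3) = -7/27, h(14/3) = -230/27, h(5) = -19, h(16/3) = -862/27, h(17/3) = -1283/27, h(6) = -66, h(19/3) = -2365/27, h(20/3) = -3038/27, h(7) = -141.
T_9 = (Δx/2)·[h(x_0) + 2h(x_1) + ... + 2h(x_{8}) + h(x_9)].
Sum ≈ -146.94444.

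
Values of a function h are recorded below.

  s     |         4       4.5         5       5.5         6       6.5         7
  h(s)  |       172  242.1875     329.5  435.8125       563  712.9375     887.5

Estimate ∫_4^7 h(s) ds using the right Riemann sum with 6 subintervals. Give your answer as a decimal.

Δs = 0.5.
Sum = 0.5·[242.1875 + 329.5 + 435.8125 + 563 + 712.9375 + 887.5] = 1585.46875.

1585.46875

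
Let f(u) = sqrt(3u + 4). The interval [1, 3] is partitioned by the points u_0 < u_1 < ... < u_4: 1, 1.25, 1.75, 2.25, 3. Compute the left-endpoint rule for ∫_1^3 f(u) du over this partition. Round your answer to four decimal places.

Subinterval widths: 0.25, 0.5, 0.5, 0.75.
Left endpoints: 1, 1.25, 1.75, 2.25.
f(1) ≈ 2.6458, f(1.25) ≈ 2.7839, f(1.75) ≈ 3.0414, f(2.25) ≈ 3.2787.
Sum = Σ Δu_i · f(u_i).
Sum ≈ 6.0331.

6.0331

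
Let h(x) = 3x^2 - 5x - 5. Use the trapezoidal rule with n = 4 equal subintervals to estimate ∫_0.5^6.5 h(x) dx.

146.25

Δx = (6.5 − 0.5)/4 = 1.5.
h(0.5) = -6.75, h(2) = -3, h(3.5) = 14.25, h(5) = 45, h(6.5) = 89.25.
T_4 = (Δx/2)·[h(x_0) + 2h(x_1) + 2h(x_2) + 2h(x_3) + h(x_4)].
Sum = 146.25.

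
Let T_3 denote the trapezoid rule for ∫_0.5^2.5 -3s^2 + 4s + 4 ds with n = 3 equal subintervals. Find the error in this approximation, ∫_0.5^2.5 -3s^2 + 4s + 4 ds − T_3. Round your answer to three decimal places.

Exact integral: ∫_0.5^2.5 f(s) ds = 4.5.
T_3 ≈ 4.05556.
Error ≈ 4.5 − 4.05556 ≈ 0.444.

0.444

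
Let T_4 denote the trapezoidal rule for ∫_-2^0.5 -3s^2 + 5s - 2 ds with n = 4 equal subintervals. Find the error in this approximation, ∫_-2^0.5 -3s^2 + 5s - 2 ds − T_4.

0.48828125

Exact integral: ∫_-2^0.5 f(s) ds = -22.5.
T_4 = -22.98828125.
Error = -22.5 − (-22.98828125) = 0.48828125.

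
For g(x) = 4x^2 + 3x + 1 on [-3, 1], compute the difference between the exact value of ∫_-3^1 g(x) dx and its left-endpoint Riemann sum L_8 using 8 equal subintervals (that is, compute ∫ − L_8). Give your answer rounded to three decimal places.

-5.667

Exact integral: ∫_-3^1 g(x) dx ≈ 29.33333.
L_8 = 35.
Error ≈ 29.33333 − 35 ≈ -5.667.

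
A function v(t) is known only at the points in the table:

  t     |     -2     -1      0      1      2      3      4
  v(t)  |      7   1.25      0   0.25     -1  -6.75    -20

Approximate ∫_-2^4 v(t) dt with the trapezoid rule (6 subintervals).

Δt = 1.
T_6 = (1/2)·[7 + 2·1.25 + 2·0 + 2·0.25 + 2·(-1) + 2·(-6.75) + (-20)] = -12.75.

-12.75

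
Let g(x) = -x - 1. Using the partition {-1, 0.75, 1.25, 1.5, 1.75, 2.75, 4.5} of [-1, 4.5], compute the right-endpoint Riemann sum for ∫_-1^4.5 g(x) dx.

Subinterval widths: 1.75, 0.5, 0.25, 0.25, 1, 1.75.
Right endpoints: 0.75, 1.25, 1.5, 1.75, 2.75, 4.5.
g(0.75) = -1.75, g(1.25) = -2.25, g(1.5) = -2.5, g(1.75) = -2.75, g(2.75) = -3.75, g(4.5) = -5.5.
Sum = Σ Δx_i · g(x_i).
Sum = -18.875.

-18.875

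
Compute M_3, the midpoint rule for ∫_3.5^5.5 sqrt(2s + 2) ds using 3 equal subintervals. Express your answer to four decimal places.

Δs = (5.5 − 3.5)/3 = 2/3.
Midpoints: 23/6, 4.5, 31/6.
f(23/6) ≈ 3.1091, f(4.5) ≈ 3.3166, f(31/6) ≈ 3.5119.
Sum = Δs · [f(23/6) + f(4.5) + f(31/6)].
Sum ≈ 6.6251.

6.6251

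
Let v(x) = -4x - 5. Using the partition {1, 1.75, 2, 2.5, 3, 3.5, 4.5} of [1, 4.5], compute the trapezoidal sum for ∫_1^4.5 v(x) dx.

-56

Subinterval widths: 0.75, 0.25, 0.5, 0.5, 0.5, 1.
v(1) = -9, v(1.75) = -12, v(2) = -13, v(2.5) = -15, v(3) = -17, v(3.5) = -19, v(4.5) = -23.
On each subinterval the trapezoid contributes (Δx_i/2)·[v(x_{i-1}) + v(x_i)].
Sum = -56.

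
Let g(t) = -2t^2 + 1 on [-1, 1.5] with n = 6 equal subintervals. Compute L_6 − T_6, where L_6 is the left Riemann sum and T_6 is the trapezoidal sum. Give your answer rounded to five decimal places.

L_6 ≈ -0.0405093.
T_6 ≈ -0.5613426.
L_6 − T_6 ≈ 0.52083.

0.52083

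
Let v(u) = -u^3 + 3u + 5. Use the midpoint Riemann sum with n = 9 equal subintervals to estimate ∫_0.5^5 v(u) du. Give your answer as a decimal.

Δu = (5 − 0.5)/9 = 0.5.
Midpoints: 0.75, 1.25, 1.75, 2.25, 2.75, 3.25, 3.75, 4.25, 4.75.
v(0.75) = 6.828125, v(1.25) = 6.796875, v(1.75) = 4.890625, v(2.25) = 0.359375, v(2.75) = -7.546875, v(3.25) = -19.578125, v(3.75) = -36.484375, v(4.25) = -59.015625, v(4.75) = -87.921875.
Sum = Δu · [v(0.75) + v(1.25) + v(1.75) + ...].
Sum = -95.8359375.

-95.8359375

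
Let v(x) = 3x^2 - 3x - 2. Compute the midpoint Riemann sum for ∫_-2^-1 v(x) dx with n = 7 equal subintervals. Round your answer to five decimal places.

Δx = (-1 − (-2))/7 = 1/7.
Midpoints: -27/14, -25/14, -23/14, -1.5, -19/14, -17/14, -15/14.
v(-27/14) = 2929/196, v(-25/14) = 2533/196, v(-23/14) = 2161/196, v(-1.5) = 9.25, v(-19/14) = 1489/196, v(-17/14) = 1189/196, v(-15/14) = 913/196.
Sum = Δx · [v(-27/14) + v(-25/14) + v(-23/14) + ...].
Sum ≈ 9.49490.

9.49490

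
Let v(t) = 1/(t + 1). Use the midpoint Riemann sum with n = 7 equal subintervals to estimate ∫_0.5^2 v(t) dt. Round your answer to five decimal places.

0.69251

Δt = (2 − 0.5)/7 = 3/14.
Midpoints: 17/28, 23/28, 29/28, 1.25, 41/28, 47/28, 53/28.
v(17/28) = 28/45, v(23/28) = 28/51, v(29/28) = 28/57, v(1.25) = 4/9, v(41/28) = 28/69, v(47/28) = 28/75, v(53/28) = 28/81.
Sum = Δt · [v(17/28) + v(23/28) + v(29/28) + ...].
Sum ≈ 0.69251.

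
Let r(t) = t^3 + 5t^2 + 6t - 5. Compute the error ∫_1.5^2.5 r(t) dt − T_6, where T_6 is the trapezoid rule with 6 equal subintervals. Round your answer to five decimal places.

Exact integral: ∫_1.5^2.5 r(t) dt ≈ 35.9166667.
T_6 ≈ 35.9675926.
Error ≈ 35.9166667 − 35.9675926 ≈ -0.05093.

-0.05093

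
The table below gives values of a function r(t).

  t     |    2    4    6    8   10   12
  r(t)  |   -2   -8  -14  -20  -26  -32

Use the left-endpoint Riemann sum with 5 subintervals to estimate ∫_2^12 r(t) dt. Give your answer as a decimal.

Δt = 2.
Sum = 2·[(-2) + (-8) + (-14) + (-20) + (-26)] = -140.

-140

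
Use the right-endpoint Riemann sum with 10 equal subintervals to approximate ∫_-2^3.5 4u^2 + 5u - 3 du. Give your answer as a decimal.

Δu = (3.5 − (-2))/10 = 0.55.
Right endpoints: -1.45, -0.9, -0.35, 0.2, 0.75, 1.3, 1.85, 2.4, 2.95, 3.5.
f(-1.45) = -1.84, f(-0.9) = -4.26, f(-0.35) = -4.26, f(0.2) = -1.84, f(0.75) = 3, f(1.3) = 10.26, f(1.85) = 19.94, f(2.4) = 32.04, f(2.95) = 46.56, f(3.5) = 63.5.
Sum = Δu · [f(-1.45) + f(-0.9) + f(-0.35) + ...].
Sum = 89.705.

89.705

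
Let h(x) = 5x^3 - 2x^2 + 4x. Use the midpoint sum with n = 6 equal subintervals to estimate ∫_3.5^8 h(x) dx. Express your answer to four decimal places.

Δx = (8 − 3.5)/6 = 0.75.
Midpoints: 3.875, 4.625, 5.375, 6.125, 6.875, 7.625.
h(3.875) = 141515/512, h(4.625) = 240833/512, h(5.375) = 378959/512, h(6.125) = 562373/512, h(6.875) = 797555/512, h(7.625) = 1090985/512.
Sum = Δx · [h(3.875) + h(4.625) + h(5.375) + ...].
Sum ≈ 4705.4004.

4705.4004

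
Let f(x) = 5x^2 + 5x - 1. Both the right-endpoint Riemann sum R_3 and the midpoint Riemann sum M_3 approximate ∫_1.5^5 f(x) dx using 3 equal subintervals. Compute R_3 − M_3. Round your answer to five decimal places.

R_3 ≈ 336.6157407.
M_3 ≈ 254.0983796.
R_3 − M_3 ≈ 82.51736.

82.51736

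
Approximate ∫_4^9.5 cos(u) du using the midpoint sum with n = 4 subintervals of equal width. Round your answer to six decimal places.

0.738465

Δu = (9.5 − 4)/4 = 1.375.
Midpoints: 4.6875, 6.0625, 7.4375, 8.8125.
f(4.6875) ≈ -0.024886, f(6.0625) ≈ 0.975748, f(7.4375) ≈ 0.404545, f(8.8125) ≈ -0.818341.
Sum = Δu · [f(4.6875) + f(6.0625) + f(7.4375) + f(8.8125)].
Sum ≈ 0.738465.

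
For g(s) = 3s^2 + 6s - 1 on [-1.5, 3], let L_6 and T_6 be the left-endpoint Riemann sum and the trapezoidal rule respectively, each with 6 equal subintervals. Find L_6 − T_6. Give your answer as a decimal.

-17.71875

L_6 = 29.671875.
T_6 = 47.390625.
L_6 − T_6 = -17.71875.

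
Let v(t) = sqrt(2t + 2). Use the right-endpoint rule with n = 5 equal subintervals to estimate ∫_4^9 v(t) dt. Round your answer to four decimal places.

19.9205

Δt = (9 − 4)/5 = 1.
Right endpoints: 5, 6, 7, 8, 9.
v(5) ≈ 3.4641, v(6) ≈ 3.7417, v(7) ≈ 4.0000, v(8) ≈ 4.2426, v(9) ≈ 4.4721.
Sum = Δt · [v(5) + v(6) + v(7) + v(8) + v(9)].
Sum ≈ 19.9205.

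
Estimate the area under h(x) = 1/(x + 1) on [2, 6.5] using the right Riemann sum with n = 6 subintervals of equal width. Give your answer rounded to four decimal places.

Δx = (6.5 − 2)/6 = 0.75.
Right endpoints: 2.75, 3.5, 4.25, 5, 5.75, 6.5.
h(2.75) = 4/15, h(3.5) = 2/9, h(4.25) = 4/21, h(5) = 1/6, h(5.75) = 4/27, h(6.5) = 2/15.
Sum = Δx · [h(2.75) + h(3.5) + h(4.25) + ...].
Sum ≈ 0.8456.

0.8456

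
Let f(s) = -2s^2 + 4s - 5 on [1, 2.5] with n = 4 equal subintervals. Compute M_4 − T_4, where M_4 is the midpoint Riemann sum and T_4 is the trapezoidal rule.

M_4 = -6.71484375.
T_4 = -6.8203125.
M_4 − T_4 = 0.10546875.

0.10546875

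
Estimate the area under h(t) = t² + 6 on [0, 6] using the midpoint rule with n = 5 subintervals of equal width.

107.28

Δt = (6 − 0)/5 = 1.2.
Midpoints: 0.6, 1.8, 3, 4.2, 5.4.
h(0.6) = 6.36, h(1.8) = 9.24, h(3) = 15, h(4.2) = 23.64, h(5.4) = 35.16.
Sum = Δt · [h(0.6) + h(1.8) + h(3) + h(4.2) + h(5.4)].
Sum = 107.28.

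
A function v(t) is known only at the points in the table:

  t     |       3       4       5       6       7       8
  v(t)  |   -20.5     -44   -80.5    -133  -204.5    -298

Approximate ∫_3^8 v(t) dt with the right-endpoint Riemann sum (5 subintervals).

-760

Δt = 1.
Sum = 1·[(-44) + (-80.5) + (-133) + (-204.5) + (-298)] = -760.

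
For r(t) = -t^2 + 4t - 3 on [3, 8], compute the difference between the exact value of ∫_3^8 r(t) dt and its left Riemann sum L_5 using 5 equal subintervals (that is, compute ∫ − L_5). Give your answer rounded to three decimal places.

Exact integral: ∫_3^8 r(t) dt ≈ -66.66667.
L_5 = -50.
Error ≈ -66.66667 − (-50) ≈ -16.667.

-16.667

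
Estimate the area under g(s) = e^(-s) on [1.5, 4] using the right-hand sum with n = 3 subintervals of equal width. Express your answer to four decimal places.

0.1312

Δs = (4 − 1.5)/3 = 5/6.
Right endpoints: 7/3, 19/6, 4.
g(7/3) ≈ 0.0970, g(19/6) ≈ 0.0421, g(4) ≈ 0.0183.
Sum = Δs · [g(7/3) + g(19/6) + g(4)].
Sum ≈ 0.1312.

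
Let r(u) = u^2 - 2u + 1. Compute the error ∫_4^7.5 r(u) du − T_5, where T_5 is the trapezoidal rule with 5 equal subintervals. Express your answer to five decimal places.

Exact integral: ∫_4^7.5 r(u) du ≈ 82.5416667.
T_5 = 82.8275.
Error ≈ 82.5416667 − 82.8275 ≈ -0.28583.

-0.28583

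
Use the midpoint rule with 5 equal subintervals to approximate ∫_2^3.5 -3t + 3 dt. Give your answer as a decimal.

-7.875

Δt = (3.5 − 2)/5 = 0.3.
Midpoints: 2.15, 2.45, 2.75, 3.05, 3.35.
f(2.15) = -3.45, f(2.45) = -4.35, f(2.75) = -5.25, f(3.05) = -6.15, f(3.35) = -7.05.
Sum = Δt · [f(2.15) + f(2.45) + f(2.75) + f(3.05) + f(3.35)].
Sum = -7.875.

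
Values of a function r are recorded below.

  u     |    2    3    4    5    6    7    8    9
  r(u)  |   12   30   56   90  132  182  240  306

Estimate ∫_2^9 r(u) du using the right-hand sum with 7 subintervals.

Δu = 1.
Sum = 1·[30 + 56 + 90 + 132 + 182 + 240 + 306] = 1036.

1036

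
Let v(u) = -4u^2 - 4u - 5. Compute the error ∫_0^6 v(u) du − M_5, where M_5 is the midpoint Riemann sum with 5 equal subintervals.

Exact integral: ∫_0^6 v(u) du = -390.
M_5 = -387.12.
Error = -390 − (-387.12) = -2.88.

-2.88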